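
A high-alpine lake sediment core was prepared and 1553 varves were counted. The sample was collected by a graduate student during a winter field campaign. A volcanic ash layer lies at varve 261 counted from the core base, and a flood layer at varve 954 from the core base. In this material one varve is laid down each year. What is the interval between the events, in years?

693 years

Separation: 954 − 261 = 693 varves.
That is 693 years at one varve per year.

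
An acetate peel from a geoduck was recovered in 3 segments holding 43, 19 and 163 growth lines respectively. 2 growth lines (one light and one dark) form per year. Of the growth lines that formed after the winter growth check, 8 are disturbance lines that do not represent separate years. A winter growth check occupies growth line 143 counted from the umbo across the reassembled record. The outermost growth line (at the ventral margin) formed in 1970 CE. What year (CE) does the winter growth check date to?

1933 CE

Total growth lines = 43 + 19 + 163 = 225.
Between growth line 143 and the ventral margin there are 225 − 143 = 82 growth lines.
82 − 8 false = 74 true growth lines after the winter growth check.
74 growth lines at 2 per year is 74 / 2 = 37 years.
1970 − 37 = 1933 CE.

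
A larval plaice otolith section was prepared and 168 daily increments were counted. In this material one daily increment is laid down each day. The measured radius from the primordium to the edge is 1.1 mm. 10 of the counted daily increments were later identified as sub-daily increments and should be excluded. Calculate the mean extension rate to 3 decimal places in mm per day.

0.007 mm per day

Correcting the raw count gives 168 − 10 = 158 true daily increments.
1.1 mm over 158 days gives 1.1 / 158 ≈ 0.007 mm per day.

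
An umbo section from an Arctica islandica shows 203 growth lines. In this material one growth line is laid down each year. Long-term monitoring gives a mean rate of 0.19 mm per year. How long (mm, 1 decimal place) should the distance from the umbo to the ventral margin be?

38.6 mm

The record spans 203 years at 0.19 mm per year.
203 years at 0.19 mm/year gives 0.19 × 203 = 38.6 mm.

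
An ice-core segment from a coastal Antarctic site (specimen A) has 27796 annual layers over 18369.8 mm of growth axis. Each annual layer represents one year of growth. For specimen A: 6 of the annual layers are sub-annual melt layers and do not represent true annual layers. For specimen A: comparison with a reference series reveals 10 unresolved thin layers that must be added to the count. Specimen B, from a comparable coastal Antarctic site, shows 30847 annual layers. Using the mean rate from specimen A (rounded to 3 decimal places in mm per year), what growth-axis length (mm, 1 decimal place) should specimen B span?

20389.9 mm

Specimen A: after corrections the count is 27796 − 6 + 10 = 27800 annual layers.
A: 18369.8 mm over 27800 years gives 18369.8 / 27800 ≈ 0.661 mm per year.
B's length ≈ 0.661 × 30847 = 20389.9 mm.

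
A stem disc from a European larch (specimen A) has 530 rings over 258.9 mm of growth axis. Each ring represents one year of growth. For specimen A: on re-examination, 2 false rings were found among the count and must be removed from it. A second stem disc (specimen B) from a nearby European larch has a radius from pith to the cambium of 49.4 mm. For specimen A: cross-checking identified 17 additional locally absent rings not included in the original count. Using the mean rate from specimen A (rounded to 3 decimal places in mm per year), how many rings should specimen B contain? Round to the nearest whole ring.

Specimen A: correcting the raw count gives 530 − 2 + 17 = 545 true rings.
A: 258.9 mm over 545 years gives 258.9 / 545 ≈ 0.475 mm/yr.
Specimen B: 49.4 mm / 0.475 mm per year = 104.00 years ≈ 104 rings.

104 rings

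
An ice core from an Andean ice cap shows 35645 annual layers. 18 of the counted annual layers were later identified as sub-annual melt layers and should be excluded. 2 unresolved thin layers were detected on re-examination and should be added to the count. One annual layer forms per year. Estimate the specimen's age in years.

Adjusted count: 35645 − 18 + 2 = 35629 annual layers.
One annual layer per year makes the duration 35629 years.

35629 years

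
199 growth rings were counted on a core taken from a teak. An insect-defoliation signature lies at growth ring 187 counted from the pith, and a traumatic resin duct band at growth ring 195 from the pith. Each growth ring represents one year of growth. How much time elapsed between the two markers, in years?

Separation: 195 − 187 = 8 growth rings.
That is 8 years at one growth ring per year.

8 yr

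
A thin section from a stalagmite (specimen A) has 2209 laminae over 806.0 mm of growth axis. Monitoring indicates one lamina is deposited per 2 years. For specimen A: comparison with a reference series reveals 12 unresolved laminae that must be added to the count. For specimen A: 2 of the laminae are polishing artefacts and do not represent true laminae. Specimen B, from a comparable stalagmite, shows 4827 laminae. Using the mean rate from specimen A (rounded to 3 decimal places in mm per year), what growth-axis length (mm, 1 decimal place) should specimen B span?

Specimen A: true lamina count = 2209 − 2 + 12 = 2219.
Specimen A: multiplying by 2 years per lamina: 2219 × 2 = 4438 years.
A: 806.0 mm over 4438 years gives 806.0 / 4438 ≈ 0.182 mm/year.
Specimen B: multiplying by 2 years per lamina: 4827 × 2 = 9654 years. Length of B = 0.182 × 9654 = 1757.0 mm.

1757.0 mm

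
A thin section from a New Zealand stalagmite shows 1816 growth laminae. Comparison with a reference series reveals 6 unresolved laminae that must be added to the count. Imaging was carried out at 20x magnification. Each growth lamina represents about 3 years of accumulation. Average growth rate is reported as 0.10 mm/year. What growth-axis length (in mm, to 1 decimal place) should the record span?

546.6 mm

Adjusted count: 1816 + 6 = 1822 growth laminae.
Multiplying by 3 years per growth lamina: 1822 × 3 = 5466 years.
Predicted length = 0.10 mm/year × 5466 years = 546.6 mm.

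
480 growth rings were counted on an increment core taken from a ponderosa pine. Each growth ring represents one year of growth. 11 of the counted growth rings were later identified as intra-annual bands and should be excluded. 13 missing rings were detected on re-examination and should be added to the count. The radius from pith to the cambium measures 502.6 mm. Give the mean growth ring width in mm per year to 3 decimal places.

True growth ring count = 480 − 11 + 13 = 482.
Extension rate ≈ 502.6 / 482 = 1.043 mm per year.

1.043 mm per year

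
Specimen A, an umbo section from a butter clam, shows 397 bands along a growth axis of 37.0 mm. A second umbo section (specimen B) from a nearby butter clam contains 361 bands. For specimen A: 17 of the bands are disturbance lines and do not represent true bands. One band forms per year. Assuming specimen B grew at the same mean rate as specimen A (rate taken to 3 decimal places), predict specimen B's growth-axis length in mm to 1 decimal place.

35.0 mm

Specimen A: after corrections the count is 397 − 17 = 380 bands.
A: Extension rate ≈ 37.0 / 380 = 0.097 mm/year.
Length of B = 0.097 × 361 = 35.0 mm.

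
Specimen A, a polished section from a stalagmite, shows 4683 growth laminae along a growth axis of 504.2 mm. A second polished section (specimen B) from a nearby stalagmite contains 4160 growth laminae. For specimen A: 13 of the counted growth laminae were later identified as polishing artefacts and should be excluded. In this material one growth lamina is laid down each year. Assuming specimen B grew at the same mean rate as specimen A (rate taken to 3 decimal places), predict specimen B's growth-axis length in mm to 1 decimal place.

Specimen A: true growth lamina count = 4683 − 13 = 4670.
A: 504.2 mm over 4670 years gives 504.2 / 4670 ≈ 0.108 mm per year.
B's length ≈ 0.108 × 4160 = 449.3 mm.

449.3 mm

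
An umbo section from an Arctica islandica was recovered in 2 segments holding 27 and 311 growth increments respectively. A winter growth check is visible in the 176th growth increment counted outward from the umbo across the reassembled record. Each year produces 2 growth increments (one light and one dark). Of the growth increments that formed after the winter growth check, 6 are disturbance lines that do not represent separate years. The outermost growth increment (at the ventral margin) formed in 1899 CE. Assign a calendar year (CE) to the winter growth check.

1821 CE

Total growth increments = 27 + 311 = 338.
338 − 176 = 162 growth increments lie beyond the winter growth check toward the ventral margin.
Removing the 6 false growth increments leaves 162 − 6 = 156 true growth increments beyond the winter growth check.
Dividing by 2 growth increments per year: 156 / 2 = 78 years.
The growth increment at the ventral margin is 1899 CE, so the winter growth check dates to 1899 − 78 = 1821 CE.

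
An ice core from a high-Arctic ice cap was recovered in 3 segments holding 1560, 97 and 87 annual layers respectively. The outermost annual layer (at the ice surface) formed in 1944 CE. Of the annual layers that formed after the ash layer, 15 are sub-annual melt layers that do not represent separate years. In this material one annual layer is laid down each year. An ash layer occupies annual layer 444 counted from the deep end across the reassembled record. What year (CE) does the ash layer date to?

Total annual layers = 1560 + 97 + 87 = 1744.
The ash layer sits at annual layer 444 from the deep end, so 1744 − 444 = 1300 annual layers formed after it.
1300 − 15 false = 1285 true annual layers after the ash layer.
Counting back 1285 years from 1944 CE places the ash layer in 1944 − 1285 = 659 CE.

659 CE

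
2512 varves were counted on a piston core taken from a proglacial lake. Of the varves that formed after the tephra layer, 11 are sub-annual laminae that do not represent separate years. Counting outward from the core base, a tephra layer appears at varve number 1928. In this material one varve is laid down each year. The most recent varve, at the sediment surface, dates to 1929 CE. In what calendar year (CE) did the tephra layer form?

2512 − 1928 = 584 varves lie beyond the tephra layer toward the sediment surface.
Excluding 11 false varves: 584 − 11 = 573.
1929 − 573 = 1356 CE.

1356 CE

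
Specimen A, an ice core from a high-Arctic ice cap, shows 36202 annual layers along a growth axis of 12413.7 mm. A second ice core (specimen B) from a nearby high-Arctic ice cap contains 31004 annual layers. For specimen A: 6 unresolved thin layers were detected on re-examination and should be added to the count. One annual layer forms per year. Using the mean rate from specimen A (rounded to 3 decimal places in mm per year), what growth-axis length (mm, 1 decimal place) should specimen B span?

Specimen A: true annual layer count = 36202 + 6 = 36208.
A: 12413.7 mm over 36208 years gives 12413.7 / 36208 ≈ 0.343 mm/yr.
B's length ≈ 0.343 × 31004 = 10634.4 mm.

10634.4 mm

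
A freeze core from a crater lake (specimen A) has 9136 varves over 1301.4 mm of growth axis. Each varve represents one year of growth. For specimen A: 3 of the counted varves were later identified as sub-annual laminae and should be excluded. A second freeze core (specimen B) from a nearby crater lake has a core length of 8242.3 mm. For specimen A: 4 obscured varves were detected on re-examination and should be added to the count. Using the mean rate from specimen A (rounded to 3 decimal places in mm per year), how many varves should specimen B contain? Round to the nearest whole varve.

Specimen A: after corrections the count is 9136 − 3 + 4 = 9137 varves.
A: Extension rate ≈ 1301.4 / 9137 = 0.142 mm per year.
For B, 8242.3 / 0.142 = 58044.37 years ≈ 58044 varves.

58044 varves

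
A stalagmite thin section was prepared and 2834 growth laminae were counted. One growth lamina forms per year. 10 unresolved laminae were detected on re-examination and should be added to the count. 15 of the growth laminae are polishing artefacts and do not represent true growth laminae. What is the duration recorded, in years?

2829 yr

Correcting the raw count gives 2834 − 15 + 10 = 2829 true growth laminae.
With a one-to-one growth lamina periodicity this is 2829 years.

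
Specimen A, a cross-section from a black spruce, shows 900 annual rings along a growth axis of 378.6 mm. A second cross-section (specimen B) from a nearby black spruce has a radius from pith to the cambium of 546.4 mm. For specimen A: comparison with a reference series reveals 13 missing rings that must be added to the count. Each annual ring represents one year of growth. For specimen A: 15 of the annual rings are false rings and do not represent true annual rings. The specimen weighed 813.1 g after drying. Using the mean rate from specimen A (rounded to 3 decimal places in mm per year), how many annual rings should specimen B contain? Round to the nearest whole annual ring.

Specimen A: adjusted count: 900 − 15 + 13 = 898 annual rings.
A: 378.6 mm over 898 years gives 378.6 / 898 ≈ 0.422 mm/year.
B spans 546.4 / 0.422 = 1294.79 years ≈ 1295 annual rings.

1295 annual rings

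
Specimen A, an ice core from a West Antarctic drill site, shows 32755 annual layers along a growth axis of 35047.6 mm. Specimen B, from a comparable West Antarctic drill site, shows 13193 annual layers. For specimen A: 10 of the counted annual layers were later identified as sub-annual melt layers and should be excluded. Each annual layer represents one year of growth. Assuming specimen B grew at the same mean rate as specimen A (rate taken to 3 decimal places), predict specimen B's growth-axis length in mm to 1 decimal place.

Specimen A: correcting the raw count gives 32755 − 10 = 32745 true annual layers.
A: 35047.6 mm over 32745 years gives 35047.6 / 32745 ≈ 1.070 mm/year.
Length of B = 1.070 × 13193 = 14116.5 mm.

14116.5 mm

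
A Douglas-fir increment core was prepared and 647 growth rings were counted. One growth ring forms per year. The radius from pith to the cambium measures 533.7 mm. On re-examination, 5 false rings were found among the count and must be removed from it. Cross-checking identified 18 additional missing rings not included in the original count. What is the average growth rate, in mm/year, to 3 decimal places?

0.809 mm/year

Adjusted count: 647 − 5 + 18 = 660 growth rings.
Mean rate = 533.7 mm / 660 years ≈ 0.809 mm/year.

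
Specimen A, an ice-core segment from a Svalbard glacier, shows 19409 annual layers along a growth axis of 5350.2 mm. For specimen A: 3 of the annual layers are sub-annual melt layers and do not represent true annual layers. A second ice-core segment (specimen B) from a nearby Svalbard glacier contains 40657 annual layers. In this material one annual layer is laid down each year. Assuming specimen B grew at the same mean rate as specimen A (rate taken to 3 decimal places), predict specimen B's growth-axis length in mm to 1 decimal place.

Specimen A: adjusted count: 19409 − 3 = 19406 annual layers.
A: 5350.2 mm over 19406 years gives 5350.2 / 19406 ≈ 0.276 mm/year.
B's length ≈ 0.276 × 40657 = 11221.3 mm.

11221.3 mm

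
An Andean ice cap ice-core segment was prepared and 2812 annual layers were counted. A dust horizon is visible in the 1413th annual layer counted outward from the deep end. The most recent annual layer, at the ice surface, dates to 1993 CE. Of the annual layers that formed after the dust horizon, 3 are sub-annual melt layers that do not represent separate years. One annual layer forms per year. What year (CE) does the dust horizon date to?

597 CE

The dust horizon sits at annual layer 1413 from the deep end, so 2812 − 1413 = 1399 annual layers formed after it.
1399 − 3 false = 1396 true annual layers after the dust horizon.
1993 − 1396 = 597 CE.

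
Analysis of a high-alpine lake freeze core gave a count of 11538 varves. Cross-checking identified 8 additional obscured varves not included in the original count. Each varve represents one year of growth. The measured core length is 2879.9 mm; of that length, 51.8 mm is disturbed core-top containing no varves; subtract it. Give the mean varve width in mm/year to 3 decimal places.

After corrections the count is 11538 + 8 = 11546 varves.
Removing the 51.8 mm offcut leaves 2879.9 − 51.8 = 2828.1 mm.
2828.1 mm over 11546 years gives 2828.1 / 11546 ≈ 0.245 mm/year.

0.245 mm/year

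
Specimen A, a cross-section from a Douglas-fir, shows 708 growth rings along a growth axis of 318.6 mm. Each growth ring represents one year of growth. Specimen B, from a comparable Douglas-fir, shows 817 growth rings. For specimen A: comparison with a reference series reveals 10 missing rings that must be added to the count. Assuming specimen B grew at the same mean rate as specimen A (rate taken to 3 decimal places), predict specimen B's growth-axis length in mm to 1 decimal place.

362.7 mm

Specimen A: correcting the raw count gives 708 + 10 = 718 true growth rings.
A: Mean rate = 318.6 mm / 718 years ≈ 0.444 mm/year.
Length of B = 0.444 × 817 = 362.7 mm.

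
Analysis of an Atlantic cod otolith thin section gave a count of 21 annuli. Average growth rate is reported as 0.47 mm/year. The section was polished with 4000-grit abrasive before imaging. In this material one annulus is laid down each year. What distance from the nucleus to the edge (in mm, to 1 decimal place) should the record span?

9.9 mm

21 years of growth are recorded.
21 years at 0.47 mm/year gives 0.47 × 21 = 9.9 mm.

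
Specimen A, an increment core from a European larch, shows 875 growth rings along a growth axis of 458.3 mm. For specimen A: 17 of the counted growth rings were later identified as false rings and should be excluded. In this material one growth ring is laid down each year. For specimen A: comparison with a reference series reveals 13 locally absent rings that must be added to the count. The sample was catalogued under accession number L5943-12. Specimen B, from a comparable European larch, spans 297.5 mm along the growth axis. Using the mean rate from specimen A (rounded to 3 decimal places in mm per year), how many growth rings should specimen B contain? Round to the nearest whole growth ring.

Specimen A: adjusted count: 875 − 17 + 13 = 871 growth rings.
A: 458.3 mm over 871 years gives 458.3 / 871 ≈ 0.526 mm/year.
Specimen B: 297.5 mm / 0.526 mm per year = 565.59 years ≈ 566 growth rings.

566 growth rings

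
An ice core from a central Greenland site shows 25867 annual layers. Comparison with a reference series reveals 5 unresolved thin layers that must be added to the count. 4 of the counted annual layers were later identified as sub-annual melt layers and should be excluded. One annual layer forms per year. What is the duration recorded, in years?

25868 years

After corrections the count is 25867 − 4 + 5 = 25868 annual layers.
At one annual layer per year, that is 25868 years.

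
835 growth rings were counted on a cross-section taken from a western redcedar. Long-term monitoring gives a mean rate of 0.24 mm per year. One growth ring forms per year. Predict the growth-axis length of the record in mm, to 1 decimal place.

200.4 mm

The record spans 835 years at 0.24 mm per year.
Predicted length = 0.24 mm/year × 835 years = 200.4 mm.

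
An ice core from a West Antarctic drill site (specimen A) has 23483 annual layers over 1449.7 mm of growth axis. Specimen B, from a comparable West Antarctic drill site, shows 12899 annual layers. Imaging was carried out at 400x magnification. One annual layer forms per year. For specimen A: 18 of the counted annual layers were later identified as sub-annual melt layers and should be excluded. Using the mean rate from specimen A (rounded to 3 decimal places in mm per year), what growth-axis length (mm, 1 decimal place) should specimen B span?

Specimen A: adjusted count: 23483 − 18 = 23465 annual layers.
A: Mean rate = 1449.7 mm / 23465 years ≈ 0.062 mm/yr.
Length of B = 0.062 × 12899 = 799.7 mm.

799.7 mm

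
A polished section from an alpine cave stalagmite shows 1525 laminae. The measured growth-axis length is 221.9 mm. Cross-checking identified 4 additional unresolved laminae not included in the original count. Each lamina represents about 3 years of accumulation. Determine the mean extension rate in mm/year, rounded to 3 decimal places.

0.048 mm/year

Adjusted count: 1525 + 4 = 1529 laminae.
1529 laminae at 3 years each span 1529 × 3 = 4587 years.
Mean rate = 221.9 mm / 4587 years ≈ 0.048 mm/year.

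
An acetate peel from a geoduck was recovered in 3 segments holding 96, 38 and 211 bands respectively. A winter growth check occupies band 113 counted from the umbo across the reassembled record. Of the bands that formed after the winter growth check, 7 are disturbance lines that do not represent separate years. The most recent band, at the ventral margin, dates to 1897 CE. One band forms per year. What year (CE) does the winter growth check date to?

Total bands = 96 + 38 + 211 = 345.
The winter growth check sits at band 113 from the umbo, so 345 − 113 = 232 bands formed after it.
232 − 7 false = 225 true bands after the winter growth check.
1897 − 225 = 1672 CE.

1672 CE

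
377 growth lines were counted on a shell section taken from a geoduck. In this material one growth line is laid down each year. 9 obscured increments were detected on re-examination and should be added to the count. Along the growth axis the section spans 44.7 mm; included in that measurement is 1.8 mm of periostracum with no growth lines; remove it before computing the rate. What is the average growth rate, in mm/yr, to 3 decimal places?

After corrections the count is 377 + 9 = 386 growth lines.
Net length = 44.7 − 1.8 = 42.9 mm.
Extension rate ≈ 42.9 / 386 = 0.111 mm/yr.

0.111 mm/yr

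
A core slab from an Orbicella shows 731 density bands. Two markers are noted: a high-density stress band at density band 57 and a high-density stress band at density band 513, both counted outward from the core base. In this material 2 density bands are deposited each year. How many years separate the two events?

228 years

513 − 57 = 456 density bands lie between the two events.
456 density bands at 2 per year is 456 / 2 = 228 years.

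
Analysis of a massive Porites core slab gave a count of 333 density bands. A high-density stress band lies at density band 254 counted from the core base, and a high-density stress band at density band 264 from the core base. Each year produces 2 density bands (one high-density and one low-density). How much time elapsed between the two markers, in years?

264 − 254 = 10 density bands lie between the two events.
Dividing by 2 density bands per year: 10 / 2 = 5 years.

5 years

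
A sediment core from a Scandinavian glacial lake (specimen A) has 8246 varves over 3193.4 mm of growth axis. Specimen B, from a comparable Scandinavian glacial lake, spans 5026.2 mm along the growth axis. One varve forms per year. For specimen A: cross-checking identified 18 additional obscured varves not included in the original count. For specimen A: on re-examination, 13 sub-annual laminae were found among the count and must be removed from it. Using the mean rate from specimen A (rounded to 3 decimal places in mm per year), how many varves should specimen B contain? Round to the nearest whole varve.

Specimen A: correcting the raw count gives 8246 − 13 + 18 = 8251 true varves.
A: Extension rate ≈ 3193.4 / 8251 = 0.387 mm/yr.
For B, 5026.2 / 0.387 = 12987.60 years ≈ 12988 varves.

12988 varves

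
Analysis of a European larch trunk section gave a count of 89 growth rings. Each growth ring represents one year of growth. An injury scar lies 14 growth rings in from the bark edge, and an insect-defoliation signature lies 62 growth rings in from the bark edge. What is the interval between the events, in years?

The two markers are separated by 62 − 14 = 48 growth rings.
One growth ring per year makes the interval 48 years.

48 years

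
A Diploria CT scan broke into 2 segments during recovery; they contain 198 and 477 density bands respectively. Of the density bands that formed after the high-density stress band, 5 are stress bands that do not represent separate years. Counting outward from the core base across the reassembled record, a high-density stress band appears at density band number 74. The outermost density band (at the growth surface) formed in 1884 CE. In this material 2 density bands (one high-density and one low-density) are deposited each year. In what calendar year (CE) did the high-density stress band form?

Total density bands = 198 + 477 = 675.
675 − 74 = 601 density bands lie beyond the high-density stress band toward the growth surface.
601 − 5 false = 596 true density bands after the high-density stress band.
596 density bands at 2 per year is 596 / 2 = 298 years.
1884 − 298 = 1586 CE.

1586 CE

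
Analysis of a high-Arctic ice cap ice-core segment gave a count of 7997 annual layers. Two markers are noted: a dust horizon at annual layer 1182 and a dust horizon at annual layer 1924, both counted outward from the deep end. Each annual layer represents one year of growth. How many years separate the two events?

1924 − 1182 = 742 annual layers lie between the two events.
At one annual layer per year, 742 years elapsed between them.

742 years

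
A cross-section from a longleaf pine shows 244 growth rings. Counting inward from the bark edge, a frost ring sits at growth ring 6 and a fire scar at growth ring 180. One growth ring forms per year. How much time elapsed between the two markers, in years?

174 years

180 − 6 = 174 growth rings lie between the two events.
That is 174 years at one growth ring per year.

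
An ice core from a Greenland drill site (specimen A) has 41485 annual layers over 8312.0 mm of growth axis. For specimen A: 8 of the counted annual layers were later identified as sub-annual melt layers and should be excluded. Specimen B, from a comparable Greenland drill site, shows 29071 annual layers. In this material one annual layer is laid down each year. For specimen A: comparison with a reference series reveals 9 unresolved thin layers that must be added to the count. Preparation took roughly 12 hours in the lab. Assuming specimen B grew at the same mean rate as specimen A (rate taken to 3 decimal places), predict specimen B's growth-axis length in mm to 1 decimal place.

Specimen A: correcting the raw count gives 41485 − 8 + 9 = 41486 true annual layers.
A: 8312.0 mm over 41486 years gives 8312.0 / 41486 ≈ 0.200 mm/yr.
For B, 0.200 mm/year × 29071 years = 5814.2 mm.

5814.2 mm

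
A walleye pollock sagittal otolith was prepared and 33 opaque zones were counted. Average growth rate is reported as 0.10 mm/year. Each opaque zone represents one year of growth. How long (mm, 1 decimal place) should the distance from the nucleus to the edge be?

The record spans 33 years at 0.10 mm per year.
Predicted length = 0.10 mm/year × 33 years = 3.3 mm.

3.3 mm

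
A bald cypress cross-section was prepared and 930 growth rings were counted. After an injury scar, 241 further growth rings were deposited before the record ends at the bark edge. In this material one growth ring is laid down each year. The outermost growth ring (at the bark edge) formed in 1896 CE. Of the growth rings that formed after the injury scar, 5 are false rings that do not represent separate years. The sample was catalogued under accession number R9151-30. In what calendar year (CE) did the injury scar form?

1660 CE

There are 241 growth rings younger than the injury scar.
Excluding 5 false growth rings: 241 − 5 = 236.
The growth ring at the bark edge is 1896 CE, so the injury scar dates to 1896 − 236 = 1660 CE.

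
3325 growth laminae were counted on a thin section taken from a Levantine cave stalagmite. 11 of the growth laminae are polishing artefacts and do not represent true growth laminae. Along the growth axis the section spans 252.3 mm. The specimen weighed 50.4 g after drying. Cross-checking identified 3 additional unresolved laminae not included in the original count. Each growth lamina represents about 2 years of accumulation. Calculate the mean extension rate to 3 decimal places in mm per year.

True growth lamina count = 3325 − 11 + 3 = 3317.
Multiplying by 2 years per growth lamina: 3317 × 2 = 6634 years.
Extension rate ≈ 252.3 / 6634 = 0.038 mm per year.

0.038 mm per year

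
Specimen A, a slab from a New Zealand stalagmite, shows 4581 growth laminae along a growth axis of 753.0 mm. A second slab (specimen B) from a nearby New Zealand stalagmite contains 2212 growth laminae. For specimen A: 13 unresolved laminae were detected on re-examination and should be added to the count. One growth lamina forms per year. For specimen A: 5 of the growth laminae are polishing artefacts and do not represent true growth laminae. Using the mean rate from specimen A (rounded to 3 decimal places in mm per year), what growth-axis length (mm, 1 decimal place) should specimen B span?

Specimen A: after corrections the count is 4581 − 5 + 13 = 4589 growth laminae.
A: 753.0 mm over 4589 years gives 753.0 / 4589 ≈ 0.164 mm/yr.
B's length ≈ 0.164 × 2212 = 362.8 mm.

362.8 mm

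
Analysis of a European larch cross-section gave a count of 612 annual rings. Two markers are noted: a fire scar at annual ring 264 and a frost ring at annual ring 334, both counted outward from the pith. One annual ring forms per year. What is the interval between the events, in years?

The two markers are separated by 334 − 264 = 70 annual rings.
That is 70 years at one annual ring per year.

70 years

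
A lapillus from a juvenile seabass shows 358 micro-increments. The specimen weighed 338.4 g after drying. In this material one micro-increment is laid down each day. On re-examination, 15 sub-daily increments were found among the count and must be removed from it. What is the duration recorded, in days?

Correcting the raw count gives 358 − 15 = 343 true micro-increments.
One micro-increment per day makes the duration 343 days.

343 d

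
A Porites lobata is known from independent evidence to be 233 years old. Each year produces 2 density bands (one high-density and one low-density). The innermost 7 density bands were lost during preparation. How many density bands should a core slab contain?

233 years at 2 density bands per year gives 233 × 2 = 466 density bands.
466 − 7 missed = 459 density bands expected in the prepared section.

459 density bands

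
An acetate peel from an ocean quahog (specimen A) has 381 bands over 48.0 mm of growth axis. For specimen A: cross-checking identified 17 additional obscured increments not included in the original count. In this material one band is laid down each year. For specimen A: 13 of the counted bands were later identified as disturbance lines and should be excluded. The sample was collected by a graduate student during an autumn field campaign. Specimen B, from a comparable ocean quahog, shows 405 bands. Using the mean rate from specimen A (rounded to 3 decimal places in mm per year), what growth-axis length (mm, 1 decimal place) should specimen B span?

Specimen A: correcting the raw count gives 381 − 13 + 17 = 385 true bands.
A: Mean rate = 48.0 mm / 385 years ≈ 0.125 mm/yr.
For B, 0.125 mm/year × 405 years = 50.6 mm.

50.6 mm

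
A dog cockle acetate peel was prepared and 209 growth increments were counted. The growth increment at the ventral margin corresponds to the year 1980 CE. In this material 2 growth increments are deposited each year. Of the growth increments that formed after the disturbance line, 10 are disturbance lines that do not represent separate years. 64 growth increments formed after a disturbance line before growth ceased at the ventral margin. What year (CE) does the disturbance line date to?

1953 CE

64 growth increments formed after the disturbance line.
64 − 10 false = 54 true growth increments after the disturbance line.
54 growth increments at 2 per year is 54 / 2 = 27 years.
Counting back 27 years from 1980 CE places the disturbance line in 1980 − 27 = 1953 CE.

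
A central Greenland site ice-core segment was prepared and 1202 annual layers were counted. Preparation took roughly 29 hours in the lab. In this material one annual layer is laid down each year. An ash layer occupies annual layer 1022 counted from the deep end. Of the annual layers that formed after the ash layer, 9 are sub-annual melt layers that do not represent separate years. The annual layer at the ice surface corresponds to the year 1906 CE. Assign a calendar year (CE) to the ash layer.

1735 CE

The ash layer sits at annual layer 1022 from the deep end, so 1202 − 1022 = 180 annual layers formed after it.
Removing the 9 false annual layers leaves 180 − 9 = 171 true annual layers beyond the ash layer.
1906 − 171 = 1735 CE.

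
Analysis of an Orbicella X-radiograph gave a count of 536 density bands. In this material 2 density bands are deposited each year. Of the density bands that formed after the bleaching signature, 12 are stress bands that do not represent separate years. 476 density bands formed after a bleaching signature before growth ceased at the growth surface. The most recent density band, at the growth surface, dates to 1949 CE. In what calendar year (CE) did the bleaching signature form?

1717 CE

476 density bands formed after the bleaching signature.
Removing the 12 false density bands leaves 476 − 12 = 464 true density bands beyond the bleaching signature.
464 density bands at 2 per year is 464 / 2 = 232 years.
1949 − 232 = 1717 CE.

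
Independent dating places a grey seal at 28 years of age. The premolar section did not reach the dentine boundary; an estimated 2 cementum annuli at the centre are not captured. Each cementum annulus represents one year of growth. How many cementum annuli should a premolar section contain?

Expected cementum annuli over 28 years: 28.
28 − 2 missed = 26 cementum annuli expected in the prepared section.

26 cementum annuli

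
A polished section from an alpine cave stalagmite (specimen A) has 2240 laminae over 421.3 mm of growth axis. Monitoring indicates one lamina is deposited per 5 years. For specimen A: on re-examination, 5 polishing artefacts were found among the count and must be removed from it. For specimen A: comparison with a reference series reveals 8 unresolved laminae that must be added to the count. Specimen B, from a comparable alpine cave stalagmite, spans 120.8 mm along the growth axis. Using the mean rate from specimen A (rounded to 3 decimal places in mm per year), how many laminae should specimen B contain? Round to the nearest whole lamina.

636 laminae

Specimen A: adjusted count: 2240 − 5 + 8 = 2243 laminae.
Specimen A: multiplying by 5 years per lamina: 2243 × 5 = 11215 years.
A: Mean rate = 421.3 mm / 11215 years ≈ 0.038 mm per year.
Specimen B: 120.8 mm / 0.038 mm per year = 3178.95 years; at 5 years per lamina that is 3178.95 / 5 ≈ 636 laminae.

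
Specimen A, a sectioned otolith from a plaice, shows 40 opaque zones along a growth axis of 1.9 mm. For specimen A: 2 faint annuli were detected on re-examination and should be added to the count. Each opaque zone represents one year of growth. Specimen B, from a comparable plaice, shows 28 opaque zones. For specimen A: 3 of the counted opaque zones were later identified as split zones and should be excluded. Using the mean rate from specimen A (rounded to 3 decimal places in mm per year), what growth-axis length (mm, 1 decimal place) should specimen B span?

1.4 mm

Specimen A: adjusted count: 40 − 3 + 2 = 39 opaque zones.
A: Extension rate ≈ 1.9 / 39 = 0.049 mm per year.
Length of B = 0.049 × 28 = 1.4 mm.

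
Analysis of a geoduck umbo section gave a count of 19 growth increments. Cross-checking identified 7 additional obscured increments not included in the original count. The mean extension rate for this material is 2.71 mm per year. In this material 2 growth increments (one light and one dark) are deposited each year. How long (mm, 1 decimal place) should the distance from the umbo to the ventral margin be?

35.2 mm

Correcting the raw count gives 19 + 7 = 26 true growth increments.
26 growth increments at 2 per year is 26 / 2 = 13 years.
13 years at 2.71 mm/year gives 2.71 × 13 = 35.2 mm.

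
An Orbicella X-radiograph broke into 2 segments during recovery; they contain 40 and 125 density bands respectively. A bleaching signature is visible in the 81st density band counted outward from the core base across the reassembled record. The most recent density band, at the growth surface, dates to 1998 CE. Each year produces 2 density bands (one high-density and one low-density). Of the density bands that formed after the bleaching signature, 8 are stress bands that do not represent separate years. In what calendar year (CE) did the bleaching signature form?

1960 CE

Total density bands = 40 + 125 = 165.
Between density band 81 and the growth surface there are 165 − 81 = 84 density bands.
Excluding 8 false density bands: 84 − 8 = 76.
With 2 density bands per year, 76 / 2 = 38 years.
1998 − 38 = 1960 CE.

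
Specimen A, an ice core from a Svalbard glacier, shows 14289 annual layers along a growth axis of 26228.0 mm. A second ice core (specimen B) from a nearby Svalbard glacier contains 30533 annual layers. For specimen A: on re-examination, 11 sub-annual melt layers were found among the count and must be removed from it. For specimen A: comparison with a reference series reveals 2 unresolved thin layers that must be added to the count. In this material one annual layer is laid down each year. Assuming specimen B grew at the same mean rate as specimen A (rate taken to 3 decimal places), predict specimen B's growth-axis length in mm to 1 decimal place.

Specimen A: adjusted count: 14289 − 11 + 2 = 14280 annual layers.
A: Extension rate ≈ 26228.0 / 14280 = 1.837 mm per year.
Length of B = 1.837 × 30533 = 56089.1 mm.

56089.1 mm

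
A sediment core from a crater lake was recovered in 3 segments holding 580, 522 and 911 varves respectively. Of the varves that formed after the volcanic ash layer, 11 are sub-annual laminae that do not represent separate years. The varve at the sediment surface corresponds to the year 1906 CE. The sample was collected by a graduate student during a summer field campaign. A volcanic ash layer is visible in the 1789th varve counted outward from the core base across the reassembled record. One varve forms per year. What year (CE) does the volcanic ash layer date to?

Total varves = 580 + 522 + 911 = 2013.
Between varve 1789 and the sediment surface there are 2013 − 1789 = 224 varves.
Removing the 11 false varves leaves 224 − 11 = 213 true varves beyond the volcanic ash layer.
Counting back 213 years from 1906 CE places the volcanic ash layer in 1906 − 213 = 1693 CE.

1693 CE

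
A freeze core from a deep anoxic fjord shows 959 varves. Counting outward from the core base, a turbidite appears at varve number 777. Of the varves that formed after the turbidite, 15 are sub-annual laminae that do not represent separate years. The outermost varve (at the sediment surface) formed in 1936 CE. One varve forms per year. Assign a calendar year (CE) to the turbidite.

1769 CE

Between varve 777 and the sediment surface there are 959 − 777 = 182 varves.
Removing the 15 false varves leaves 182 − 15 = 167 true varves beyond the turbidite.
The varve at the sediment surface is 1936 CE, so the turbidite dates to 1936 − 167 = 1769 CE.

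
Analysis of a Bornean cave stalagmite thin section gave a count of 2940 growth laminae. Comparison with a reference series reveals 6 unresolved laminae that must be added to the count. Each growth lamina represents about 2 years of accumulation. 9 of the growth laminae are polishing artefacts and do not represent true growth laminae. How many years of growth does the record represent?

5874 years

Correcting the raw count gives 2940 − 9 + 6 = 2937 true growth laminae.
At 2 years per growth lamina, 2937 × 2 = 5874 years.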